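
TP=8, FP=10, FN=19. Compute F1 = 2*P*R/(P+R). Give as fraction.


F1 = 2 * P * R / (P + R)
P = TP/(TP+FP) = 8/18 = 4/9
R = TP/(TP+FN) = 8/27 = 8/27
2 * P * R = 2 * 4/9 * 8/27 = 64/243
P + R = 4/9 + 8/27 = 20/27
F1 = 64/243 / 20/27 = 16/45

16/45


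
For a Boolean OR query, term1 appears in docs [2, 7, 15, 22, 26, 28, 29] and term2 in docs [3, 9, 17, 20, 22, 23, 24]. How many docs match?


Boolean OR: find union of posting lists
term1 docs: [2, 7, 15, 22, 26, 28, 29]
term2 docs: [3, 9, 17, 20, 22, 23, 24]
Union: [2, 3, 7, 9, 15, 17, 20, 22, 23, 24, 26, 28, 29]
|union| = 13

13


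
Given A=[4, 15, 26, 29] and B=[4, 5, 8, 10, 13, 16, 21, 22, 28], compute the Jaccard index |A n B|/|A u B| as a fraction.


A intersect B = [4]
|A intersect B| = 1
A union B = [4, 5, 8, 10, 13, 15, 16, 21, 22, 26, 28, 29]
|A union B| = 12
Jaccard = 1/12 = 1/12

1/12


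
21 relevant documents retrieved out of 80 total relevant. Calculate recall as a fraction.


Recall = retrieved_relevant / total_relevant
= 21 / 80
= 21 / (21 + 59)
= 21/80

21/80


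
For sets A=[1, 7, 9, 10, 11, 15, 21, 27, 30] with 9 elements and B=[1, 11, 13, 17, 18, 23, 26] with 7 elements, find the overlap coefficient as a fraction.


A intersect B = [1, 11]
|A intersect B| = 2
min(|A|, |B|) = min(9, 7) = 7
Overlap = 2 / 7 = 2/7

2/7


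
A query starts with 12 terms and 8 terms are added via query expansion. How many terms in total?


Original terms: 12
Expansion terms: 8
Total = 12 + 8 = 20

20


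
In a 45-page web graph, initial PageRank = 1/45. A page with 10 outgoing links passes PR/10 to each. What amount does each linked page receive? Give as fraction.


Initial PR = 1/45 = 1/45
Outlinks = 10
Contribution per link = PR / outlinks
= 1/45 / 10
= 1/450

1/450


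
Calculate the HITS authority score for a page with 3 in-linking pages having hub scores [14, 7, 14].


Authority = sum of hub scores of in-linkers
In-link 1: hub score = 14
In-link 2: hub score = 7
In-link 3: hub score = 14
Authority = 14 + 7 + 14 = 35

35


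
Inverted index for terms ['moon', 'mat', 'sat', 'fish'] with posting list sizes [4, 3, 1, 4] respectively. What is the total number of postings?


Summing posting list sizes:
'moon': 4 postings
'mat': 3 postings
'sat': 1 postings
'fish': 4 postings
Total = 4 + 3 + 1 + 4 = 12

12


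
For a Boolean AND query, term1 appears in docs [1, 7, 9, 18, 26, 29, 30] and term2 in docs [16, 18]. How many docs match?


Boolean AND: find intersection of posting lists
term1 docs: [1, 7, 9, 18, 26, 29, 30]
term2 docs: [16, 18]
Intersection: [18]
|intersection| = 1

1


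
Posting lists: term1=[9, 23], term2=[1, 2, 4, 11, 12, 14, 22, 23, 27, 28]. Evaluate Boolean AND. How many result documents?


Boolean AND: find intersection of posting lists
term1 docs: [9, 23]
term2 docs: [1, 2, 4, 11, 12, 14, 22, 23, 27, 28]
Intersection: [23]
|intersection| = 1

1


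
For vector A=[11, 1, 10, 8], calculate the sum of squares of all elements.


|A|^2 = sum of squared components
A[0]^2 = 11^2 = 121
A[1]^2 = 1^2 = 1
A[2]^2 = 10^2 = 100
A[3]^2 = 8^2 = 64
Sum = 121 + 1 + 100 + 64 = 286

286


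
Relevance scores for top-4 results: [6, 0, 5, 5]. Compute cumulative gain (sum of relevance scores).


Cumulative Gain = sum of relevance scores
Position 1: rel=6, running sum=6
Position 2: rel=0, running sum=6
Position 3: rel=5, running sum=11
Position 4: rel=5, running sum=16
CG = 16

16


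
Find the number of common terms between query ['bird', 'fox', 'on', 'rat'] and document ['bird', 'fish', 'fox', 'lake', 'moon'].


Query terms: ['bird', 'fox', 'on', 'rat']
Document terms: ['bird', 'fish', 'fox', 'lake', 'moon']
Common terms: ['bird', 'fox']
Overlap count = 2

2


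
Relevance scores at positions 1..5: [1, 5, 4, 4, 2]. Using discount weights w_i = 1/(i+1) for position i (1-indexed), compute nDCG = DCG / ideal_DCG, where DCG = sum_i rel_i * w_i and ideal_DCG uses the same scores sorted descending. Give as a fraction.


Position discount weights w_i = 1/(i+1) for i=1..5:
Weights = [1/2, 1/3, 1/4, 1/5, 1/6]
Actual relevance: [1, 5, 4, 4, 2]
DCG = 1/2 + 5/3 + 4/4 + 4/5 + 2/6 = 43/10
Ideal relevance (sorted desc): [5, 4, 4, 2, 1]
Ideal DCG = 5/2 + 4/3 + 4/4 + 2/5 + 1/6 = 27/5
nDCG = DCG / ideal_DCG = 43/10 / 27/5 = 43/54

43/54


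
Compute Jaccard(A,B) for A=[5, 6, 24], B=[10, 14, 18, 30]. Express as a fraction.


A intersect B = []
|A intersect B| = 0
A union B = [5, 6, 10, 14, 18, 24, 30]
|A union B| = 7
Jaccard = 0/7 = 0

0


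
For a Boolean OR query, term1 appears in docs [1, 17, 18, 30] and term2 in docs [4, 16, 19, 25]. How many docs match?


Boolean OR: find union of posting lists
term1 docs: [1, 17, 18, 30]
term2 docs: [4, 16, 19, 25]
Union: [1, 4, 16, 17, 18, 19, 25, 30]
|union| = 8

8


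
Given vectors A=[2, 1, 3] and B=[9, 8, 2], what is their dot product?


Dot product = sum of element-wise products
A[0]*B[0] = 2*9 = 18
A[1]*B[1] = 1*8 = 8
A[2]*B[2] = 3*2 = 6
Sum = 18 + 8 + 6 = 32

32


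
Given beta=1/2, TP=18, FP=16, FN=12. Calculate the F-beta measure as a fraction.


P = TP/(TP+FP) = 18/34 = 9/17
R = TP/(TP+FN) = 18/30 = 3/5
beta^2 = 1/2^2 = 1/4
(1 + beta^2) = 5/4
Numerator = (1+beta^2)*P*R = 27/68
Denominator = beta^2*P + R = 9/68 + 3/5 = 249/340
F_beta = 45/83

45/83


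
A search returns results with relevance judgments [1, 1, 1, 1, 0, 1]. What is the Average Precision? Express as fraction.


Computing P@k for each relevant position:
Position 1: relevant, P@1 = 1/1 = 1
Position 2: relevant, P@2 = 2/2 = 1
Position 3: relevant, P@3 = 3/3 = 1
Position 4: relevant, P@4 = 4/4 = 1
Position 5: not relevant
Position 6: relevant, P@6 = 5/6 = 5/6
Sum of P@k = 1 + 1 + 1 + 1 + 5/6 = 29/6
AP = 29/6 / 5 = 29/30

29/30


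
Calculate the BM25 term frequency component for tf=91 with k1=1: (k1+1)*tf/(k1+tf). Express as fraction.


BM25 TF component = (k1+1)*tf / (k1+tf)
k1 = 1, tf = 91
Numerator = (1+1)*91 = 182
Denominator = 1 + 91 = 92
= 182/92 = 91/46

91/46


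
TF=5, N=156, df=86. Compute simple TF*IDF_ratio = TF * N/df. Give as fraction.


TF * (N/df)
= 5 * (156/86)
= 5 * 78/43
= 390/43

390/43


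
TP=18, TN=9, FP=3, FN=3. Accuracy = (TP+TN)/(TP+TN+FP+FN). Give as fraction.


Accuracy = (TP + TN) / (TP + TN + FP + FN)
TP + TN = 18 + 9 = 27
Total = 18 + 9 + 3 + 3 = 33
Accuracy = 27 / 33 = 9/11

9/11


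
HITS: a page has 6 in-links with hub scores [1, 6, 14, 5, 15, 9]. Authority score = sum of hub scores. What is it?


Authority = sum of hub scores of in-linkers
In-link 1: hub score = 1
In-link 2: hub score = 6
In-link 3: hub score = 14
In-link 4: hub score = 5
In-link 5: hub score = 15
In-link 6: hub score = 9
Authority = 1 + 6 + 14 + 5 + 15 + 9 = 50

50


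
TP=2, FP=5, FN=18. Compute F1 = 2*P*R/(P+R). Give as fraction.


F1 = 2 * P * R / (P + R)
P = TP/(TP+FP) = 2/7 = 2/7
R = TP/(TP+FN) = 2/20 = 1/10
2 * P * R = 2 * 2/7 * 1/10 = 2/35
P + R = 2/7 + 1/10 = 27/70
F1 = 2/35 / 27/70 = 4/27

4/27


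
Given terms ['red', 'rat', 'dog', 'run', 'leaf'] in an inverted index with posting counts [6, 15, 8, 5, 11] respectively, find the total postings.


Summing posting list sizes:
'red': 6 postings
'rat': 15 postings
'dog': 8 postings
'run': 5 postings
'leaf': 11 postings
Total = 6 + 15 + 8 + 5 + 11 = 45

45


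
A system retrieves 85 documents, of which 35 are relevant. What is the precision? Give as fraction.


Precision = relevant_retrieved / total_retrieved
= 35 / 85
= 35 / (35 + 50)
= 7/17

7/17


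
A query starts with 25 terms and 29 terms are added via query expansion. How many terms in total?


Original terms: 25
Expansion terms: 29
Total = 25 + 29 = 54

54


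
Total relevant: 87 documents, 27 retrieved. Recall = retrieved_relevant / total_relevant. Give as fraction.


Recall = retrieved_relevant / total_relevant
= 27 / 87
= 27 / (27 + 60)
= 9/29

9/29


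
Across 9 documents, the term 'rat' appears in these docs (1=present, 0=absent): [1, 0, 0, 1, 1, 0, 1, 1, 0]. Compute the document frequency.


Checking each document for 'rat':
Doc 1: present
Doc 2: absent
Doc 3: absent
Doc 4: present
Doc 5: present
Doc 6: absent
Doc 7: present
Doc 8: present
Doc 9: absent
df = sum of presences = 1 + 0 + 0 + 1 + 1 + 0 + 1 + 1 + 0 = 5

5


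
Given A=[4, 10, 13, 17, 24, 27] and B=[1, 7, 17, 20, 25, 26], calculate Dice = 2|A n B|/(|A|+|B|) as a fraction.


A intersect B = [17]
|A intersect B| = 1
|A| = 6, |B| = 6
Dice = 2*1 / (6+6)
= 2 / 12 = 1/6

1/6


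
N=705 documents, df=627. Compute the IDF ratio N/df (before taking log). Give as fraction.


IDF ratio = N / df
= 705 / 627
= 235/209

235/209


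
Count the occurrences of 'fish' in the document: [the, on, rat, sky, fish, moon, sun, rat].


Document has 8 words
Scanning for 'fish':
Found at positions: [4]
Count = 1

1


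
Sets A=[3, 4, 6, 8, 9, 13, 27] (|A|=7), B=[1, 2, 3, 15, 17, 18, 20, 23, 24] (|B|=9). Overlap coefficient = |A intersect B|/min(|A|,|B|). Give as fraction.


A intersect B = [3]
|A intersect B| = 1
min(|A|, |B|) = min(7, 9) = 7
Overlap = 1 / 7 = 1/7

1/7


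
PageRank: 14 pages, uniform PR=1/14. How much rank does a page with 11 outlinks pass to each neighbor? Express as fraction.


Initial PR = 1/14 = 1/14
Outlinks = 11
Contribution per link = PR / outlinks
= 1/14 / 11
= 1/154

1/154


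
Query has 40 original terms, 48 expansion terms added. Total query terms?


Original terms: 40
Expansion terms: 48
Total = 40 + 48 = 88

88


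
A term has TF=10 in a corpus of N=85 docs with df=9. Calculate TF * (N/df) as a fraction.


TF * (N/df)
= 10 * (85/9)
= 10 * 85/9
= 850/9

850/9


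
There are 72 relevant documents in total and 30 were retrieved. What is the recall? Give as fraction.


Recall = retrieved_relevant / total_relevant
= 30 / 72
= 30 / (30 + 42)
= 5/12

5/12


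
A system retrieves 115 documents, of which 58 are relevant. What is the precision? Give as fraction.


Precision = relevant_retrieved / total_retrieved
= 58 / 115
= 58 / (58 + 57)
= 58/115

58/115


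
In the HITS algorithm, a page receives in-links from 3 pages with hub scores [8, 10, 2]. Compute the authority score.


Authority = sum of hub scores of in-linkers
In-link 1: hub score = 8
In-link 2: hub score = 10
In-link 3: hub score = 2
Authority = 8 + 10 + 2 = 20

20


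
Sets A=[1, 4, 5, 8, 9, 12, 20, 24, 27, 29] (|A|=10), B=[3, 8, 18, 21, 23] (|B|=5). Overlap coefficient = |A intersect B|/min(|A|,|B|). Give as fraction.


A intersect B = [8]
|A intersect B| = 1
min(|A|, |B|) = min(10, 5) = 5
Overlap = 1 / 5 = 1/5

1/5


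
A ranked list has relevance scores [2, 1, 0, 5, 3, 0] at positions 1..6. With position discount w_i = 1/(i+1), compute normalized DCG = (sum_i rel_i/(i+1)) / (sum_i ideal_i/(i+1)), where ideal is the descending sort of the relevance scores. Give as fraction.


Position discount weights w_i = 1/(i+1) for i=1..6:
Weights = [1/2, 1/3, 1/4, 1/5, 1/6, 1/7]
Actual relevance: [2, 1, 0, 5, 3, 0]
DCG = 2/2 + 1/3 + 0/4 + 5/5 + 3/6 + 0/7 = 17/6
Ideal relevance (sorted desc): [5, 3, 2, 1, 0, 0]
Ideal DCG = 5/2 + 3/3 + 2/4 + 1/5 + 0/6 + 0/7 = 21/5
nDCG = DCG / ideal_DCG = 17/6 / 21/5 = 85/126

85/126


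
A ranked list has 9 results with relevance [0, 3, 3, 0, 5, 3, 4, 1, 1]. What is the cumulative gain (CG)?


Cumulative Gain = sum of relevance scores
Position 1: rel=0, running sum=0
Position 2: rel=3, running sum=3
Position 3: rel=3, running sum=6
Position 4: rel=0, running sum=6
Position 5: rel=5, running sum=11
Position 6: rel=3, running sum=14
Position 7: rel=4, running sum=18
Position 8: rel=1, running sum=19
Position 9: rel=1, running sum=20
CG = 20

20


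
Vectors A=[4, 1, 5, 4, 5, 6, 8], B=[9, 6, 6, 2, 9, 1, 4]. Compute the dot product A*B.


Dot product = sum of element-wise products
A[0]*B[0] = 4*9 = 36
A[1]*B[1] = 1*6 = 6
A[2]*B[2] = 5*6 = 30
A[3]*B[3] = 4*2 = 8
A[4]*B[4] = 5*9 = 45
A[5]*B[5] = 6*1 = 6
A[6]*B[6] = 8*4 = 32
Sum = 36 + 6 + 30 + 8 + 45 + 6 + 32 = 163

163


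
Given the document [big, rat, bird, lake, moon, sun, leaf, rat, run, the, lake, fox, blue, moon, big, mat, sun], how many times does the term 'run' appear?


Document has 17 words
Scanning for 'run':
Found at positions: [8]
Count = 1

1


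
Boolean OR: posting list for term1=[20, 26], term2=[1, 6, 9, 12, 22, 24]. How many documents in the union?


Boolean OR: find union of posting lists
term1 docs: [20, 26]
term2 docs: [1, 6, 9, 12, 22, 24]
Union: [1, 6, 9, 12, 20, 22, 24, 26]
|union| = 8

8


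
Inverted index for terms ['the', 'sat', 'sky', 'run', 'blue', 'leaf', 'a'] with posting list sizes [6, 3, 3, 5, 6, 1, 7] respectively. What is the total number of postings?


Summing posting list sizes:
'the': 6 postings
'sat': 3 postings
'sky': 3 postings
'run': 5 postings
'blue': 6 postings
'leaf': 1 postings
'a': 7 postings
Total = 6 + 3 + 3 + 5 + 6 + 1 + 7 = 31

31


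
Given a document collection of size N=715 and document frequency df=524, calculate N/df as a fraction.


IDF ratio = N / df
= 715 / 524
= 715/524

715/524


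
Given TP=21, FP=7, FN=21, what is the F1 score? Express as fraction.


F1 = 2 * P * R / (P + R)
P = TP/(TP+FP) = 21/28 = 3/4
R = TP/(TP+FN) = 21/42 = 1/2
2 * P * R = 2 * 3/4 * 1/2 = 3/4
P + R = 3/4 + 1/2 = 5/4
F1 = 3/4 / 5/4 = 3/5

3/5


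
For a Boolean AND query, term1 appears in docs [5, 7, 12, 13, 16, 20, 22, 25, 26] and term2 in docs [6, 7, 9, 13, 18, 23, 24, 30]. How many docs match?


Boolean AND: find intersection of posting lists
term1 docs: [5, 7, 12, 13, 16, 20, 22, 25, 26]
term2 docs: [6, 7, 9, 13, 18, 23, 24, 30]
Intersection: [7, 13]
|intersection| = 2

2


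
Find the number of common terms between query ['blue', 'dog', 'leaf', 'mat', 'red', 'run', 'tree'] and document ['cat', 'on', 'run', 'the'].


Query terms: ['blue', 'dog', 'leaf', 'mat', 'red', 'run', 'tree']
Document terms: ['cat', 'on', 'run', 'the']
Common terms: ['run']
Overlap count = 1

1


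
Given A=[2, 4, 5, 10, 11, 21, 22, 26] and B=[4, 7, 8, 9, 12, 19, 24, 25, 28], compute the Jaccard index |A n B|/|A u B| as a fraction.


A intersect B = [4]
|A intersect B| = 1
A union B = [2, 4, 5, 7, 8, 9, 10, 11, 12, 19, 21, 22, 24, 25, 26, 28]
|A union B| = 16
Jaccard = 1/16 = 1/16

1/16


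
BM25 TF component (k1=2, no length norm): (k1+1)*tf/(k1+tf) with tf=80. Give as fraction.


BM25 TF component = (k1+1)*tf / (k1+tf)
k1 = 2, tf = 80
Numerator = (2+1)*80 = 240
Denominator = 2 + 80 = 82
= 240/82 = 120/41

120/41


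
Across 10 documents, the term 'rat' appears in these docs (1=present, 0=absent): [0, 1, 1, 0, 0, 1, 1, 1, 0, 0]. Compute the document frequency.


Checking each document for 'rat':
Doc 1: absent
Doc 2: present
Doc 3: present
Doc 4: absent
Doc 5: absent
Doc 6: present
Doc 7: present
Doc 8: present
Doc 9: absent
Doc 10: absent
df = sum of presences = 0 + 1 + 1 + 0 + 0 + 1 + 1 + 1 + 0 + 0 = 5

5


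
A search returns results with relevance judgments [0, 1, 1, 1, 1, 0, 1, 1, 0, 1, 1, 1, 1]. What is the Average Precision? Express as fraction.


Computing P@k for each relevant position:
Position 1: not relevant
Position 2: relevant, P@2 = 1/2 = 1/2
Position 3: relevant, P@3 = 2/3 = 2/3
Position 4: relevant, P@4 = 3/4 = 3/4
Position 5: relevant, P@5 = 4/5 = 4/5
Position 6: not relevant
Position 7: relevant, P@7 = 5/7 = 5/7
Position 8: relevant, P@8 = 6/8 = 3/4
Position 9: not relevant
Position 10: relevant, P@10 = 7/10 = 7/10
Position 11: relevant, P@11 = 8/11 = 8/11
Position 12: relevant, P@12 = 9/12 = 3/4
Position 13: relevant, P@13 = 10/13 = 10/13
Sum of P@k = 1/2 + 2/3 + 3/4 + 4/5 + 5/7 + 3/4 + 7/10 + 8/11 + 3/4 + 10/13 = 85615/12012
AP = 85615/12012 / 10 = 17123/24024

17123/24024


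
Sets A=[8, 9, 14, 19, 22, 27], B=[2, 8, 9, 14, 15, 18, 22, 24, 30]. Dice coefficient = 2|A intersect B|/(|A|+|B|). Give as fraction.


A intersect B = [8, 9, 14, 22]
|A intersect B| = 4
|A| = 6, |B| = 9
Dice = 2*4 / (6+9)
= 8 / 15 = 8/15

8/15


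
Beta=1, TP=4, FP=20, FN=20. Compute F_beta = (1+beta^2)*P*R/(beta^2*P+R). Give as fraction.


P = TP/(TP+FP) = 4/24 = 1/6
R = TP/(TP+FN) = 4/24 = 1/6
beta^2 = 1^2 = 1
(1 + beta^2) = 2
Numerator = (1+beta^2)*P*R = 1/18
Denominator = beta^2*P + R = 1/6 + 1/6 = 1/3
F_beta = 1/6

1/6


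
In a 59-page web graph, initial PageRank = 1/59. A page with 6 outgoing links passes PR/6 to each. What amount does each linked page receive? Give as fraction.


Initial PR = 1/59 = 1/59
Outlinks = 6
Contribution per link = PR / outlinks
= 1/59 / 6
= 1/354

1/354


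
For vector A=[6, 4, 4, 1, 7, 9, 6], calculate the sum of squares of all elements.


|A|^2 = sum of squared components
A[0]^2 = 6^2 = 36
A[1]^2 = 4^2 = 16
A[2]^2 = 4^2 = 16
A[3]^2 = 1^2 = 1
A[4]^2 = 7^2 = 49
A[5]^2 = 9^2 = 81
A[6]^2 = 6^2 = 36
Sum = 36 + 16 + 16 + 1 + 49 + 81 + 36 = 235

235


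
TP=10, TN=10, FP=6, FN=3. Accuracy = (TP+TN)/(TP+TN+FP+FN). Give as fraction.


Accuracy = (TP + TN) / (TP + TN + FP + FN)
TP + TN = 10 + 10 = 20
Total = 10 + 10 + 6 + 3 = 29
Accuracy = 20 / 29 = 20/29

20/29


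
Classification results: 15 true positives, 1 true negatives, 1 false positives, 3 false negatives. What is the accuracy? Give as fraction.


Accuracy = (TP + TN) / (TP + TN + FP + FN)
TP + TN = 15 + 1 = 16
Total = 15 + 1 + 1 + 3 = 20
Accuracy = 16 / 20 = 4/5

4/5


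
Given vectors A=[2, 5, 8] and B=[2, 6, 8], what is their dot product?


Dot product = sum of element-wise products
A[0]*B[0] = 2*2 = 4
A[1]*B[1] = 5*6 = 30
A[2]*B[2] = 8*8 = 64
Sum = 4 + 30 + 64 = 98

98


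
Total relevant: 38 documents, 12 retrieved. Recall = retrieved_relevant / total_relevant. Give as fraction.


Recall = retrieved_relevant / total_relevant
= 12 / 38
= 12 / (12 + 26)
= 6/19

6/19


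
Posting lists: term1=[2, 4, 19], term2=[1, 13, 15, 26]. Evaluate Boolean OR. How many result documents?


Boolean OR: find union of posting lists
term1 docs: [2, 4, 19]
term2 docs: [1, 13, 15, 26]
Union: [1, 2, 4, 13, 15, 19, 26]
|union| = 7

7


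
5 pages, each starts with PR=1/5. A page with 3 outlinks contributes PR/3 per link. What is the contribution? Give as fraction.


Initial PR = 1/5 = 1/5
Outlinks = 3
Contribution per link = PR / outlinks
= 1/5 / 3
= 1/15

1/15


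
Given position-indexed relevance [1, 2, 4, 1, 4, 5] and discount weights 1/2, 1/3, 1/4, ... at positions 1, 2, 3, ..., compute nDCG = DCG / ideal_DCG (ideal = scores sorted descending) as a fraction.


Position discount weights w_i = 1/(i+1) for i=1..6:
Weights = [1/2, 1/3, 1/4, 1/5, 1/6, 1/7]
Actual relevance: [1, 2, 4, 1, 4, 5]
DCG = 1/2 + 2/3 + 4/4 + 1/5 + 4/6 + 5/7 = 787/210
Ideal relevance (sorted desc): [5, 4, 4, 2, 1, 1]
Ideal DCG = 5/2 + 4/3 + 4/4 + 2/5 + 1/6 + 1/7 = 194/35
nDCG = DCG / ideal_DCG = 787/210 / 194/35 = 787/1164

787/1164


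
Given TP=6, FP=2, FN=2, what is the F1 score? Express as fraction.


F1 = 2 * P * R / (P + R)
P = TP/(TP+FP) = 6/8 = 3/4
R = TP/(TP+FN) = 6/8 = 3/4
2 * P * R = 2 * 3/4 * 3/4 = 9/8
P + R = 3/4 + 3/4 = 3/2
F1 = 9/8 / 3/2 = 3/4

3/4


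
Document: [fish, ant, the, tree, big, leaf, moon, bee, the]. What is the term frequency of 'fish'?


Document has 9 words
Scanning for 'fish':
Found at positions: [0]
Count = 1

1


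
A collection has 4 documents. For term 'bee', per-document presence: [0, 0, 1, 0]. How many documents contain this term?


Checking each document for 'bee':
Doc 1: absent
Doc 2: absent
Doc 3: present
Doc 4: absent
df = sum of presences = 0 + 0 + 1 + 0 = 1

1


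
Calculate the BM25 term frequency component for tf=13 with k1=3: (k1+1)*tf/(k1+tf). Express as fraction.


BM25 TF component = (k1+1)*tf / (k1+tf)
k1 = 3, tf = 13
Numerator = (3+1)*13 = 52
Denominator = 3 + 13 = 16
= 52/16 = 13/4

13/4


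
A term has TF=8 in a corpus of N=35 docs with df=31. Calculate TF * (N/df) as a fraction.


TF * (N/df)
= 8 * (35/31)
= 8 * 35/31
= 280/31

280/31


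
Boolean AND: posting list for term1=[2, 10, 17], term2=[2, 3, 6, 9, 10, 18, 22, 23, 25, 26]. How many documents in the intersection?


Boolean AND: find intersection of posting lists
term1 docs: [2, 10, 17]
term2 docs: [2, 3, 6, 9, 10, 18, 22, 23, 25, 26]
Intersection: [2, 10]
|intersection| = 2

2


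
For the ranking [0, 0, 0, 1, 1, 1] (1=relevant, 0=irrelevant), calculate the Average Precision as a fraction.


Computing P@k for each relevant position:
Position 1: not relevant
Position 2: not relevant
Position 3: not relevant
Position 4: relevant, P@4 = 1/4 = 1/4
Position 5: relevant, P@5 = 2/5 = 2/5
Position 6: relevant, P@6 = 3/6 = 1/2
Sum of P@k = 1/4 + 2/5 + 1/2 = 23/20
AP = 23/20 / 3 = 23/60

23/60


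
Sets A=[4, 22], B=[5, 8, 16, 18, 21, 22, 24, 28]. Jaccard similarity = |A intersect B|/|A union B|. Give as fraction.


A intersect B = [22]
|A intersect B| = 1
A union B = [4, 5, 8, 16, 18, 21, 22, 24, 28]
|A union B| = 9
Jaccard = 1/9 = 1/9

1/9


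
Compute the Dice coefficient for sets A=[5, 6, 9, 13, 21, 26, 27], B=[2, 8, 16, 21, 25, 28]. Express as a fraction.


A intersect B = [21]
|A intersect B| = 1
|A| = 7, |B| = 6
Dice = 2*1 / (7+6)
= 2 / 13 = 2/13

2/13


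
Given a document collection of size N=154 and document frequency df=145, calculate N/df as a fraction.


IDF ratio = N / df
= 154 / 145
= 154/145

154/145


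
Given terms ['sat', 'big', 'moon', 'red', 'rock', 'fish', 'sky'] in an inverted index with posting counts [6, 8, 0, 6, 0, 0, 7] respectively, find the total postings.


Summing posting list sizes:
'sat': 6 postings
'big': 8 postings
'moon': 0 postings
'red': 6 postings
'rock': 0 postings
'fish': 0 postings
'sky': 7 postings
Total = 6 + 8 + 0 + 6 + 0 + 0 + 7 = 27

27


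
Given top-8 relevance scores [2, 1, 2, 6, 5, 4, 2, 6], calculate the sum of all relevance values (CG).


Cumulative Gain = sum of relevance scores
Position 1: rel=2, running sum=2
Position 2: rel=1, running sum=3
Position 3: rel=2, running sum=5
Position 4: rel=6, running sum=11
Position 5: rel=5, running sum=16
Position 6: rel=4, running sum=20
Position 7: rel=2, running sum=22
Position 8: rel=6, running sum=28
CG = 28

28


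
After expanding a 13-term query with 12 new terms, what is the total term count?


Original terms: 13
Expansion terms: 12
Total = 13 + 12 = 25

25


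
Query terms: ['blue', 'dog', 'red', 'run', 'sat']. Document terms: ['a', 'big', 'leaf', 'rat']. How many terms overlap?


Query terms: ['blue', 'dog', 'red', 'run', 'sat']
Document terms: ['a', 'big', 'leaf', 'rat']
Common terms: []
Overlap count = 0

0


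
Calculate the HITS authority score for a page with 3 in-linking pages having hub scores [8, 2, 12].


Authority = sum of hub scores of in-linkers
In-link 1: hub score = 8
In-link 2: hub score = 2
In-link 3: hub score = 12
Authority = 8 + 2 + 12 = 22

22


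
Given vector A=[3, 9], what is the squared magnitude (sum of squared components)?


|A|^2 = sum of squared components
A[0]^2 = 3^2 = 9
A[1]^2 = 9^2 = 81
Sum = 9 + 81 = 90

90


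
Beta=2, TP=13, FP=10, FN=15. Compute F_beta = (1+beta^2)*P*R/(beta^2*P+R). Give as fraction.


P = TP/(TP+FP) = 13/23 = 13/23
R = TP/(TP+FN) = 13/28 = 13/28
beta^2 = 2^2 = 4
(1 + beta^2) = 5
Numerator = (1+beta^2)*P*R = 845/644
Denominator = beta^2*P + R = 52/23 + 13/28 = 1755/644
F_beta = 13/27

13/27


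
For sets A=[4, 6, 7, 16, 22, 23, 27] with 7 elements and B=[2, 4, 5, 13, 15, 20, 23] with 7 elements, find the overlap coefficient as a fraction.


A intersect B = [4, 23]
|A intersect B| = 2
min(|A|, |B|) = min(7, 7) = 7
Overlap = 2 / 7 = 2/7

2/7


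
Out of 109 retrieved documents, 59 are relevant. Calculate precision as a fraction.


Precision = relevant_retrieved / total_retrieved
= 59 / 109
= 59 / (59 + 50)
= 59/109

59/109


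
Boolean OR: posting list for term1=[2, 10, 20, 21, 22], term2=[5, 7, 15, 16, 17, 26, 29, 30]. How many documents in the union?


Boolean OR: find union of posting lists
term1 docs: [2, 10, 20, 21, 22]
term2 docs: [5, 7, 15, 16, 17, 26, 29, 30]
Union: [2, 5, 7, 10, 15, 16, 17, 20, 21, 22, 26, 29, 30]
|union| = 13

13


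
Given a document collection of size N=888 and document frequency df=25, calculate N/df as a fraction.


IDF ratio = N / df
= 888 / 25
= 888/25

888/25


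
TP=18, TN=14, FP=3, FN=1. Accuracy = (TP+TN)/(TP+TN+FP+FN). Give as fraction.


Accuracy = (TP + TN) / (TP + TN + FP + FN)
TP + TN = 18 + 14 = 32
Total = 18 + 14 + 3 + 1 = 36
Accuracy = 32 / 36 = 8/9

8/9


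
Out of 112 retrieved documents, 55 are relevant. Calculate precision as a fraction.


Precision = relevant_retrieved / total_retrieved
= 55 / 112
= 55 / (55 + 57)
= 55/112

55/112


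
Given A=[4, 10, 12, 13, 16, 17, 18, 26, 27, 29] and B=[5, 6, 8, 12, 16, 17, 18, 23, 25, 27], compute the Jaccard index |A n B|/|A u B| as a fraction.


A intersect B = [12, 16, 17, 18, 27]
|A intersect B| = 5
A union B = [4, 5, 6, 8, 10, 12, 13, 16, 17, 18, 23, 25, 26, 27, 29]
|A union B| = 15
Jaccard = 5/15 = 1/3

1/3


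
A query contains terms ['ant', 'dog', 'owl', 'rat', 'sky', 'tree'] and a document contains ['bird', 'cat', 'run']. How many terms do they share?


Query terms: ['ant', 'dog', 'owl', 'rat', 'sky', 'tree']
Document terms: ['bird', 'cat', 'run']
Common terms: []
Overlap count = 0

0


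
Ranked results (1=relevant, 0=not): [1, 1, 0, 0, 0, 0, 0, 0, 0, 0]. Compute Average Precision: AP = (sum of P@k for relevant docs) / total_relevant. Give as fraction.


Computing P@k for each relevant position:
Position 1: relevant, P@1 = 1/1 = 1
Position 2: relevant, P@2 = 2/2 = 1
Position 3: not relevant
Position 4: not relevant
Position 5: not relevant
Position 6: not relevant
Position 7: not relevant
Position 8: not relevant
Position 9: not relevant
Position 10: not relevant
Sum of P@k = 1 + 1 = 2
AP = 2 / 2 = 1

1


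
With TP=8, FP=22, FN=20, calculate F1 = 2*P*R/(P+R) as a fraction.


F1 = 2 * P * R / (P + R)
P = TP/(TP+FP) = 8/30 = 4/15
R = TP/(TP+FN) = 8/28 = 2/7
2 * P * R = 2 * 4/15 * 2/7 = 16/105
P + R = 4/15 + 2/7 = 58/105
F1 = 16/105 / 58/105 = 8/29

8/29


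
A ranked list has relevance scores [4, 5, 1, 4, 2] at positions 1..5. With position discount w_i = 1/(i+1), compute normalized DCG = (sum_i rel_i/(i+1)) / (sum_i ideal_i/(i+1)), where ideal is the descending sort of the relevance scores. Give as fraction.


Position discount weights w_i = 1/(i+1) for i=1..5:
Weights = [1/2, 1/3, 1/4, 1/5, 1/6]
Actual relevance: [4, 5, 1, 4, 2]
DCG = 4/2 + 5/3 + 1/4 + 4/5 + 2/6 = 101/20
Ideal relevance (sorted desc): [5, 4, 4, 2, 1]
Ideal DCG = 5/2 + 4/3 + 4/4 + 2/5 + 1/6 = 27/5
nDCG = DCG / ideal_DCG = 101/20 / 27/5 = 101/108

101/108


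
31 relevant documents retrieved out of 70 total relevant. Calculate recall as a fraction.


Recall = retrieved_relevant / total_relevant
= 31 / 70
= 31 / (31 + 39)
= 31/70

31/70


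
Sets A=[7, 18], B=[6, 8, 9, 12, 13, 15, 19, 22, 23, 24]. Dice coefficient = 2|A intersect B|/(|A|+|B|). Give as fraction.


A intersect B = []
|A intersect B| = 0
|A| = 2, |B| = 10
Dice = 2*0 / (2+10)
= 0 / 12 = 0

0


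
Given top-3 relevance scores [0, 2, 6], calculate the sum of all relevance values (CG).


Cumulative Gain = sum of relevance scores
Position 1: rel=0, running sum=0
Position 2: rel=2, running sum=2
Position 3: rel=6, running sum=8
CG = 8

8


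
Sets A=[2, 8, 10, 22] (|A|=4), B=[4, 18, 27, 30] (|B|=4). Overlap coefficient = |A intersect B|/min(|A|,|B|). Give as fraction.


A intersect B = []
|A intersect B| = 0
min(|A|, |B|) = min(4, 4) = 4
Overlap = 0 / 4 = 0

0


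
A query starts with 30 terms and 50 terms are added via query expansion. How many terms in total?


Original terms: 30
Expansion terms: 50
Total = 30 + 50 = 80

80


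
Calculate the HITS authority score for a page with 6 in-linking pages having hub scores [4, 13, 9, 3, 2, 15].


Authority = sum of hub scores of in-linkers
In-link 1: hub score = 4
In-link 2: hub score = 13
In-link 3: hub score = 9
In-link 4: hub score = 3
In-link 5: hub score = 2
In-link 6: hub score = 15
Authority = 4 + 13 + 9 + 3 + 2 + 15 = 46

46


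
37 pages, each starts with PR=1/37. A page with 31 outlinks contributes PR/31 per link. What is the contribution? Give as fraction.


Initial PR = 1/37 = 1/37
Outlinks = 31
Contribution per link = PR / outlinks
= 1/37 / 31
= 1/1147

1/1147


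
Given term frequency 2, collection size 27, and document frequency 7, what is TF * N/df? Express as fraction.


TF * (N/df)
= 2 * (27/7)
= 2 * 27/7
= 54/7

54/7


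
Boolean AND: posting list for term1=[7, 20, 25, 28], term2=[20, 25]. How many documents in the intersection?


Boolean AND: find intersection of posting lists
term1 docs: [7, 20, 25, 28]
term2 docs: [20, 25]
Intersection: [20, 25]
|intersection| = 2

2


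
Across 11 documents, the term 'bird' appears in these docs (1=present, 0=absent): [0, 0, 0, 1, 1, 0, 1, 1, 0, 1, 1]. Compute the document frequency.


Checking each document for 'bird':
Doc 1: absent
Doc 2: absent
Doc 3: absent
Doc 4: present
Doc 5: present
Doc 6: absent
Doc 7: present
Doc 8: present
Doc 9: absent
Doc 10: present
Doc 11: present
df = sum of presences = 0 + 0 + 0 + 1 + 1 + 0 + 1 + 1 + 0 + 1 + 1 = 6

6


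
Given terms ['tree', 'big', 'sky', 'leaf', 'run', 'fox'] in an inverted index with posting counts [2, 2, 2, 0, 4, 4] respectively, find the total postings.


Summing posting list sizes:
'tree': 2 postings
'big': 2 postings
'sky': 2 postings
'leaf': 0 postings
'run': 4 postings
'fox': 4 postings
Total = 2 + 2 + 2 + 0 + 4 + 4 = 14

14


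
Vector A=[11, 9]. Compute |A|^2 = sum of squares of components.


|A|^2 = sum of squared components
A[0]^2 = 11^2 = 121
A[1]^2 = 9^2 = 81
Sum = 121 + 81 = 202

202


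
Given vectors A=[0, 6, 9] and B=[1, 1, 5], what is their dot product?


Dot product = sum of element-wise products
A[0]*B[0] = 0*1 = 0
A[1]*B[1] = 6*1 = 6
A[2]*B[2] = 9*5 = 45
Sum = 0 + 6 + 45 = 51

51


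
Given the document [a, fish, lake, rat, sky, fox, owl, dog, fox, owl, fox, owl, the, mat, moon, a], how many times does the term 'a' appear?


Document has 16 words
Scanning for 'a':
Found at positions: [0, 15]
Count = 2

2


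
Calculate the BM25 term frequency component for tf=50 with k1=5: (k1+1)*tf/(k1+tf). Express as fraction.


BM25 TF component = (k1+1)*tf / (k1+tf)
k1 = 5, tf = 50
Numerator = (5+1)*50 = 300
Denominator = 5 + 50 = 55
= 300/55 = 60/11

60/11


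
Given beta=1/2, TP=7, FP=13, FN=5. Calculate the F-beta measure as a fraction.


P = TP/(TP+FP) = 7/20 = 7/20
R = TP/(TP+FN) = 7/12 = 7/12
beta^2 = 1/2^2 = 1/4
(1 + beta^2) = 5/4
Numerator = (1+beta^2)*P*R = 49/192
Denominator = beta^2*P + R = 7/80 + 7/12 = 161/240
F_beta = 35/92

35/92


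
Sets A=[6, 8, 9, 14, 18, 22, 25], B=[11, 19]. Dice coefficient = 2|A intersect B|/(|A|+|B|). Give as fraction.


A intersect B = []
|A intersect B| = 0
|A| = 7, |B| = 2
Dice = 2*0 / (7+2)
= 0 / 9 = 0

0


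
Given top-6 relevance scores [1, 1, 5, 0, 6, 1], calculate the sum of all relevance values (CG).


Cumulative Gain = sum of relevance scores
Position 1: rel=1, running sum=1
Position 2: rel=1, running sum=2
Position 3: rel=5, running sum=7
Position 4: rel=0, running sum=7
Position 5: rel=6, running sum=13
Position 6: rel=1, running sum=14
CG = 14

14


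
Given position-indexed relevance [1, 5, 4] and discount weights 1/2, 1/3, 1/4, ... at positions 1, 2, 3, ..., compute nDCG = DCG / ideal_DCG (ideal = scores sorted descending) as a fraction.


Position discount weights w_i = 1/(i+1) for i=1..3:
Weights = [1/2, 1/3, 1/4]
Actual relevance: [1, 5, 4]
DCG = 1/2 + 5/3 + 4/4 = 19/6
Ideal relevance (sorted desc): [5, 4, 1]
Ideal DCG = 5/2 + 4/3 + 1/4 = 49/12
nDCG = DCG / ideal_DCG = 19/6 / 49/12 = 38/49

38/49


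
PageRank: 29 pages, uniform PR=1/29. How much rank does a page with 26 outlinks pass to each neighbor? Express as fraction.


Initial PR = 1/29 = 1/29
Outlinks = 26
Contribution per link = PR / outlinks
= 1/29 / 26
= 1/754

1/754


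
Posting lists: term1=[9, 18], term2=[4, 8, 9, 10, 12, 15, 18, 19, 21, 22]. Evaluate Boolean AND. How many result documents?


Boolean AND: find intersection of posting lists
term1 docs: [9, 18]
term2 docs: [4, 8, 9, 10, 12, 15, 18, 19, 21, 22]
Intersection: [9, 18]
|intersection| = 2

2


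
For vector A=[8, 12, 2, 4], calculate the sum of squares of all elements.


|A|^2 = sum of squared components
A[0]^2 = 8^2 = 64
A[1]^2 = 12^2 = 144
A[2]^2 = 2^2 = 4
A[3]^2 = 4^2 = 16
Sum = 64 + 144 + 4 + 16 = 228

228


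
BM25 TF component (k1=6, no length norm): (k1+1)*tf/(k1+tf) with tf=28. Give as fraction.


BM25 TF component = (k1+1)*tf / (k1+tf)
k1 = 6, tf = 28
Numerator = (6+1)*28 = 196
Denominator = 6 + 28 = 34
= 196/34 = 98/17

98/17


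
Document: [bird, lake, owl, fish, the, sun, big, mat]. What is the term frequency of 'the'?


Document has 8 words
Scanning for 'the':
Found at positions: [4]
Count = 1

1


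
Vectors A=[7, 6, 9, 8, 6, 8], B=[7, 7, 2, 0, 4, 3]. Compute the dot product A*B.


Dot product = sum of element-wise products
A[0]*B[0] = 7*7 = 49
A[1]*B[1] = 6*7 = 42
A[2]*B[2] = 9*2 = 18
A[3]*B[3] = 8*0 = 0
A[4]*B[4] = 6*4 = 24
A[5]*B[5] = 8*3 = 24
Sum = 49 + 42 + 18 + 0 + 24 + 24 = 157

157


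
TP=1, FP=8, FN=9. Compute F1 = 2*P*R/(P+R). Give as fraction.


F1 = 2 * P * R / (P + R)
P = TP/(TP+FP) = 1/9 = 1/9
R = TP/(TP+FN) = 1/10 = 1/10
2 * P * R = 2 * 1/9 * 1/10 = 1/45
P + R = 1/9 + 1/10 = 19/90
F1 = 1/45 / 19/90 = 2/19

2/19


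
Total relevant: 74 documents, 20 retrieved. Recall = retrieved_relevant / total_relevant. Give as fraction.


Recall = retrieved_relevant / total_relevant
= 20 / 74
= 20 / (20 + 54)
= 10/37

10/37


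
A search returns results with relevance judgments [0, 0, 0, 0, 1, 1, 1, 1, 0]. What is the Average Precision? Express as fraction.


Computing P@k for each relevant position:
Position 1: not relevant
Position 2: not relevant
Position 3: not relevant
Position 4: not relevant
Position 5: relevant, P@5 = 1/5 = 1/5
Position 6: relevant, P@6 = 2/6 = 1/3
Position 7: relevant, P@7 = 3/7 = 3/7
Position 8: relevant, P@8 = 4/8 = 1/2
Position 9: not relevant
Sum of P@k = 1/5 + 1/3 + 3/7 + 1/2 = 307/210
AP = 307/210 / 4 = 307/840

307/840


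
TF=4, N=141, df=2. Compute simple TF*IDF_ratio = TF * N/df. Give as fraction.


TF * (N/df)
= 4 * (141/2)
= 4 * 141/2
= 282

282


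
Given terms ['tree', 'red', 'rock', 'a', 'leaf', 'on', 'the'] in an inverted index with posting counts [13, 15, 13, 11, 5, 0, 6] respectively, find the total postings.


Summing posting list sizes:
'tree': 13 postings
'red': 15 postings
'rock': 13 postings
'a': 11 postings
'leaf': 5 postings
'on': 0 postings
'the': 6 postings
Total = 13 + 15 + 13 + 11 + 5 + 0 + 6 = 63

63


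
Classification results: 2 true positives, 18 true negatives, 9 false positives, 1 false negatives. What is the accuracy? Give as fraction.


Accuracy = (TP + TN) / (TP + TN + FP + FN)
TP + TN = 2 + 18 = 20
Total = 2 + 18 + 9 + 1 = 30
Accuracy = 20 / 30 = 2/3

2/3


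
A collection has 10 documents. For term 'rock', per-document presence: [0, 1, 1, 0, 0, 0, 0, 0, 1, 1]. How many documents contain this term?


Checking each document for 'rock':
Doc 1: absent
Doc 2: present
Doc 3: present
Doc 4: absent
Doc 5: absent
Doc 6: absent
Doc 7: absent
Doc 8: absent
Doc 9: present
Doc 10: present
df = sum of presences = 0 + 1 + 1 + 0 + 0 + 0 + 0 + 0 + 1 + 1 = 4

4


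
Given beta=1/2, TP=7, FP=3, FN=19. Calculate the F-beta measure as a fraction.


P = TP/(TP+FP) = 7/10 = 7/10
R = TP/(TP+FN) = 7/26 = 7/26
beta^2 = 1/2^2 = 1/4
(1 + beta^2) = 5/4
Numerator = (1+beta^2)*P*R = 49/208
Denominator = beta^2*P + R = 7/40 + 7/26 = 231/520
F_beta = 35/66

35/66


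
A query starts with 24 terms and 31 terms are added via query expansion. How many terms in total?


Original terms: 24
Expansion terms: 31
Total = 24 + 31 = 55

55


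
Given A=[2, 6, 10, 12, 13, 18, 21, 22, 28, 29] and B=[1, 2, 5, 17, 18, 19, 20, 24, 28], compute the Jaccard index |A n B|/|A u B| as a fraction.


A intersect B = [2, 18, 28]
|A intersect B| = 3
A union B = [1, 2, 5, 6, 10, 12, 13, 17, 18, 19, 20, 21, 22, 24, 28, 29]
|A union B| = 16
Jaccard = 3/16 = 3/16

3/16


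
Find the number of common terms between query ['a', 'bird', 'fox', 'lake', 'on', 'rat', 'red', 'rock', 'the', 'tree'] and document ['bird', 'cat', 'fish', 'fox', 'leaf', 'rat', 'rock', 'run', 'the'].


Query terms: ['a', 'bird', 'fox', 'lake', 'on', 'rat', 'red', 'rock', 'the', 'tree']
Document terms: ['bird', 'cat', 'fish', 'fox', 'leaf', 'rat', 'rock', 'run', 'the']
Common terms: ['bird', 'fox', 'rat', 'rock', 'the']
Overlap count = 5

5


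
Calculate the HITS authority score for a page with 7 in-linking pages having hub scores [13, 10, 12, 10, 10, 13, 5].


Authority = sum of hub scores of in-linkers
In-link 1: hub score = 13
In-link 2: hub score = 10
In-link 3: hub score = 12
In-link 4: hub score = 10
In-link 5: hub score = 10
In-link 6: hub score = 13
In-link 7: hub score = 5
Authority = 13 + 10 + 12 + 10 + 10 + 13 + 5 = 73

73


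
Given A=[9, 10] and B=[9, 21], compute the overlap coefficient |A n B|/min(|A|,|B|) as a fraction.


A intersect B = [9]
|A intersect B| = 1
min(|A|, |B|) = min(2, 2) = 2
Overlap = 1 / 2 = 1/2

1/2


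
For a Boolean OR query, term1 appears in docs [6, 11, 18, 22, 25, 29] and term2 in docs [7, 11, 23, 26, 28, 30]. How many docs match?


Boolean OR: find union of posting lists
term1 docs: [6, 11, 18, 22, 25, 29]
term2 docs: [7, 11, 23, 26, 28, 30]
Union: [6, 7, 11, 18, 22, 23, 25, 26, 28, 29, 30]
|union| = 11

11


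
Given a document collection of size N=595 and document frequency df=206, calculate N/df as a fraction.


IDF ratio = N / df
= 595 / 206
= 595/206

595/206


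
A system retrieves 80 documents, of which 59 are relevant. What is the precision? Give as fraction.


Precision = relevant_retrieved / total_retrieved
= 59 / 80
= 59 / (59 + 21)
= 59/80

59/80


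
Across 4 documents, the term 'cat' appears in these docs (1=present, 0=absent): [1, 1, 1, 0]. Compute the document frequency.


Checking each document for 'cat':
Doc 1: present
Doc 2: present
Doc 3: present
Doc 4: absent
df = sum of presences = 1 + 1 + 1 + 0 = 3

3


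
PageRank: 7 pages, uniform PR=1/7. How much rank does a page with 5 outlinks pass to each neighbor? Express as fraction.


Initial PR = 1/7 = 1/7
Outlinks = 5
Contribution per link = PR / outlinks
= 1/7 / 5
= 1/35

1/35


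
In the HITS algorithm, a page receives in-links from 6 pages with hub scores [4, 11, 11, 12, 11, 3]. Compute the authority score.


Authority = sum of hub scores of in-linkers
In-link 1: hub score = 4
In-link 2: hub score = 11
In-link 3: hub score = 11
In-link 4: hub score = 12
In-link 5: hub score = 11
In-link 6: hub score = 3
Authority = 4 + 11 + 11 + 12 + 11 + 3 = 52

52


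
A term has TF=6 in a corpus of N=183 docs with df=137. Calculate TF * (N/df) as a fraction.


TF * (N/df)
= 6 * (183/137)
= 6 * 183/137
= 1098/137

1098/137


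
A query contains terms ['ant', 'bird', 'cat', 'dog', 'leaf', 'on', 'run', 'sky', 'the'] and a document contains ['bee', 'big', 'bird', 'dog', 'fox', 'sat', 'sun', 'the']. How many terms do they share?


Query terms: ['ant', 'bird', 'cat', 'dog', 'leaf', 'on', 'run', 'sky', 'the']
Document terms: ['bee', 'big', 'bird', 'dog', 'fox', 'sat', 'sun', 'the']
Common terms: ['bird', 'dog', 'the']
Overlap count = 3

3


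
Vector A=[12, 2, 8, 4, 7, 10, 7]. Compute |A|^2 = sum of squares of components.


|A|^2 = sum of squared components
A[0]^2 = 12^2 = 144
A[1]^2 = 2^2 = 4
A[2]^2 = 8^2 = 64
A[3]^2 = 4^2 = 16
A[4]^2 = 7^2 = 49
A[5]^2 = 10^2 = 100
A[6]^2 = 7^2 = 49
Sum = 144 + 4 + 64 + 16 + 49 + 100 + 49 = 426

426


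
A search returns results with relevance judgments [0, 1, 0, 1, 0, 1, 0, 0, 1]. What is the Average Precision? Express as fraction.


Computing P@k for each relevant position:
Position 1: not relevant
Position 2: relevant, P@2 = 1/2 = 1/2
Position 3: not relevant
Position 4: relevant, P@4 = 2/4 = 1/2
Position 5: not relevant
Position 6: relevant, P@6 = 3/6 = 1/2
Position 7: not relevant
Position 8: not relevant
Position 9: relevant, P@9 = 4/9 = 4/9
Sum of P@k = 1/2 + 1/2 + 1/2 + 4/9 = 35/18
AP = 35/18 / 4 = 35/72

35/72
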